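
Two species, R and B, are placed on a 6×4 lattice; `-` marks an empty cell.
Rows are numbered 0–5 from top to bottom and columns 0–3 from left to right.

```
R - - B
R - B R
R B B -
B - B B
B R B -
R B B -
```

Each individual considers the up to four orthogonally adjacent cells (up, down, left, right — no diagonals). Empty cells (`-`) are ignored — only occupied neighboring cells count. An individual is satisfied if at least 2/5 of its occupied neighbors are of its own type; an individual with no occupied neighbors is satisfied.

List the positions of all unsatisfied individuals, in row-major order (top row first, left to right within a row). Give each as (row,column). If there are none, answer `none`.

(0,3), (1,3), (2,0), (4,0), (4,1), (5,0), (5,1)

Row 0: (0,0)R 1/1 ok · (0,3)B 0/1 unhappy
Row 1: (1,0)R 2/2 ok · (1,2)B 1/2 ok · (1,3)R 0/2 unhappy
Row 2: (2,0)R 1/3 unhappy · (2,1)B 1/2 ok · (2,2)B 3/3 ok
Row 3: (3,0)B 1/2 ok · (3,2)B 3/3 ok · (3,3)B 1/1 ok
Row 4: (4,0)B 1/3 unhappy · (4,1)R 0/3 unhappy · (4,2)B 2/3 ok
Row 5: (5,0)R 0/2 unhappy · (5,1)B 1/3 unhappy · (5,2)B 2/2 ok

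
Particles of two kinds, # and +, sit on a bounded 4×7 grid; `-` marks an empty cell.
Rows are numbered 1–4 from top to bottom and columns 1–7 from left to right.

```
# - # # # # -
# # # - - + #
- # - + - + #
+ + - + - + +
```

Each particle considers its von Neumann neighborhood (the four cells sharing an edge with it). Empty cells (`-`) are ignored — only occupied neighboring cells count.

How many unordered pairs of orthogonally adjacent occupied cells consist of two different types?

Scan each occupied cell's neighbors to the right and below so each pair is counted once.
From row 1: 1 unlike of 6 pairs (running 1/6).
From row 2: 1 unlike of 6 pairs (running 2/12).
From row 3: 3 unlike of 5 pairs (running 5/17).
From row 4: 0 unlike of 2 pairs (running 5/19).
Total adjacent occupied pairs: 19; unlike-type pairs: 5.

5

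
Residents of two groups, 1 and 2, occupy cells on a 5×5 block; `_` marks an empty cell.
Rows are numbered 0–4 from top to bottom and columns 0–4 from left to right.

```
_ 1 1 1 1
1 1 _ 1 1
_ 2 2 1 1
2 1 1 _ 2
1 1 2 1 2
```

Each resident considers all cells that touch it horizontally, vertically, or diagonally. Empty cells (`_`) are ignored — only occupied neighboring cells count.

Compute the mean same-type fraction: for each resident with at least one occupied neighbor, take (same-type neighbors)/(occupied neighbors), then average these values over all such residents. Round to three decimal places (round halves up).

Row 0: (0,1)1 3/3 · (0,2)1 4/4 · (0,3)1 4/4 · (0,4)1 3/3
Row 1: (1,0)1 2/3 · (1,1)1 3/5 · (1,3)1 6/7 · (1,4)1 5/5
Row 2: (2,1)2 2/6 · (2,2)2 1/6 · (2,3)1 4/6 · (2,4)1 3/4
Row 3: (3,0)2 1/4 · (3,1)1 3/7 · (3,2)1 4/7 · (3,4)2 1/4
Row 4: (4,0)1 2/3 · (4,1)1 3/5 · (4,2)2 0/4 · (4,3)1 1/4 · (4,4)2 1/2
Sum over 21 residents: 3/3 + 4/4 + 4/4 + 3/3 + 2/3 + 3/5 + 6/7 + 5/5 + 2/6 + 1/6 + 4/6 + 3/4 + 1/4 + 3/7 + 4/7 + 1/4 + 2/3 + 3/5 + 0/4 + 1/4 + 1/2 = 879/70; mean = 879/70 ÷ 21 = 293/490 = 0.597959… → 0.598.

0.598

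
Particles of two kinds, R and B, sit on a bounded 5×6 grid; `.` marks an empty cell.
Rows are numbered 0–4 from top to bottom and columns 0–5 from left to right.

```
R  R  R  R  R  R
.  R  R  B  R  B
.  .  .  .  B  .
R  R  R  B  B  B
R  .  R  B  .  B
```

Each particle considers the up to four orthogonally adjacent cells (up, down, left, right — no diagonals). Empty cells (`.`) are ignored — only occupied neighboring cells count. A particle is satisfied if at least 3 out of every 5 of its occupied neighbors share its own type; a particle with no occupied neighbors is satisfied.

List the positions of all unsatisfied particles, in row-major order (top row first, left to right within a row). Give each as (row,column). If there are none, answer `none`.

Row 0: (0,0)R 1/1 satisfied · (0,1)R 3/3 satisfied · (0,2)R 3/3 satisfied · (0,3)R 2/3 satisfied · (0,4)R 3/3 satisfied · (0,5)R 1/2 not
Row 1: (1,1)R 2/2 satisfied · (1,2)R 2/3 satisfied · (1,3)B 0/3 not · (1,4)R 1/4 not · (1,5)B 0/2 not
Row 2: (2,4)B 1/2 not
Row 3: (3,0)R 2/2 satisfied · (3,1)R 2/2 satisfied · (3,2)R 2/3 satisfied · (3,3)B 2/3 satisfied · (3,4)B 3/3 satisfied · (3,5)B 2/2 satisfied
Row 4: (4,0)R 1/1 satisfied · (4,2)R 1/2 not · (4,3)B 1/2 not · (4,5)B 1/1 satisfied

(0,5), (1,3), (1,4), (1,5), (2,4), (4,2), (4,3)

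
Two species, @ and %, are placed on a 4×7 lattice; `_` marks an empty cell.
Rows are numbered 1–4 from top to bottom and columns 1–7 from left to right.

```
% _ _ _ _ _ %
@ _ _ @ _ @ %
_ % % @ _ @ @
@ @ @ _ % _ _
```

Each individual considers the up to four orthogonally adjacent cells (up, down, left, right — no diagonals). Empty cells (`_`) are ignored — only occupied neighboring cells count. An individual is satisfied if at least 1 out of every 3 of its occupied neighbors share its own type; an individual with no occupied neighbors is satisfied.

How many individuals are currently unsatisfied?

2

Row 1: (1,1)% 0/1 not · (1,7)% 1/1 satisfied
Row 2: (2,1)@ 0/1 not · (2,4)@ 1/1 satisfied · (2,6)@ 1/2 satisfied · (2,7)% 1/3 satisfied
Row 3: (3,2)% 1/2 satisfied · (3,3)% 1/3 satisfied · (3,4)@ 1/2 satisfied · (3,6)@ 2/2 satisfied · (3,7)@ 1/2 satisfied
Row 4: (4,1)@ 1/1 satisfied · (4,2)@ 2/3 satisfied · (4,3)@ 1/2 satisfied · (4,5)% 0/0 satisfied
Unsatisfied: (1,1), (2,1) — 2 in total.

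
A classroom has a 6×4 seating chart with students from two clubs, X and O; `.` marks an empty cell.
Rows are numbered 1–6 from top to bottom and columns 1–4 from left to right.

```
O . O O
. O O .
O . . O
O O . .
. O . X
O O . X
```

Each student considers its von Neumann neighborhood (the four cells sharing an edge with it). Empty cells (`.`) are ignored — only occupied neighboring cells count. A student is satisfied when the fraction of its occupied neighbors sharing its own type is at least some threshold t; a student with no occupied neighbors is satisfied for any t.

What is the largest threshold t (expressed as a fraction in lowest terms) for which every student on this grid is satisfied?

1/1

Row 1: (1,1)O — no occupied neighbors · (1,3)O 2/2 · (1,4)O 1/1
Row 2: (2,2)O 1/1 · (2,3)O 2/2
Row 3: (3,1)O 1/1 · (3,4)O — no occupied neighbors
Row 4: (4,1)O 2/2 · (4,2)O 2/2
Row 5: (5,2)O 2/2 · (5,4)X 1/1
Row 6: (6,1)O 1/1 · (6,2)O 2/2 · (6,4)X 1/1
The smallest same-type fraction is 2/2 at (1,3), which reduces to 1/1. Any threshold above that leaves this student unsatisfied.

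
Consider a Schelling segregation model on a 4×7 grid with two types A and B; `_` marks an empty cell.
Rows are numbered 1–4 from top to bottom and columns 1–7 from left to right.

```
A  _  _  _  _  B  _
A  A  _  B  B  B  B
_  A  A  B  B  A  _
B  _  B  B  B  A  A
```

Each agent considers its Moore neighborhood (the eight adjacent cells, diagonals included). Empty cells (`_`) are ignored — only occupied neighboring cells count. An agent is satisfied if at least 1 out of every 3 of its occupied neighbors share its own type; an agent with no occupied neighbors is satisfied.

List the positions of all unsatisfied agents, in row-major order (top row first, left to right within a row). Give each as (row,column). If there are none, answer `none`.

(3,6), (4,1)

Row 1: (1,1)A 2/2 ✓ · (1,6)B 3/3 ✓
Row 2: (2,1)A 3/3 ✓ · (2,2)A 4/4 ✓ · (2,4)B 3/4 ✓ · (2,5)B 5/6 ✓ · (2,6)B 4/5 ✓ · (2,7)B 2/3 ✓
Row 3: (3,2)A 3/5 ✓ · (3,3)A 2/6 ✓ · (3,4)B 6/7 ✓ · (3,5)B 6/8 ✓ · (3,6)A 2/7 ✗
Row 4: (4,1)B 0/1 ✗ · (4,3)B 2/4 ✓ · (4,4)B 4/5 ✓ · (4,5)B 3/5 ✓ · (4,6)A 2/4 ✓ · (4,7)A 2/2 ✓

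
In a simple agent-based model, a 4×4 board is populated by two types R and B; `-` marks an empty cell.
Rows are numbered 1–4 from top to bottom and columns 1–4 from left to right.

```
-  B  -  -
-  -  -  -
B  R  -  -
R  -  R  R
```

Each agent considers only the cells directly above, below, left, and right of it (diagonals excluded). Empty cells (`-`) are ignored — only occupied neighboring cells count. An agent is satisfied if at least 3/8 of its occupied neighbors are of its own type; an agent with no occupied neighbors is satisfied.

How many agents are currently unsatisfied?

3

(1,2)B 0/0 ✓
(3,1)B 0/2 ✗
(3,2)R 0/1 ✗
(4,1)R 0/1 ✗
(4,3)R 1/1 ✓
(4,4)R 1/1 ✓
Unsatisfied: (3,1), (3,2), (4,1) — 3 in total.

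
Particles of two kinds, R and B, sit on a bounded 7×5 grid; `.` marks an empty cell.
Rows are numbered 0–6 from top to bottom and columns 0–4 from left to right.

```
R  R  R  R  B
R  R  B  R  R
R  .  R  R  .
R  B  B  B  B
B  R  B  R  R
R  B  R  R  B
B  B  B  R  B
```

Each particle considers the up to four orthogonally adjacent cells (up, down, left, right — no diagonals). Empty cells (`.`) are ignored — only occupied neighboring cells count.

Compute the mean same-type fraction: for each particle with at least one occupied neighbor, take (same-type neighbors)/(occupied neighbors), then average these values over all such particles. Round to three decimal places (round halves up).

(0,0)R 2/2
(0,1)R 3/3
(0,2)R 2/3
(0,3)R 2/3
(0,4)B 0/2
(1,0)R 3/3
(1,1)R 2/3
(1,2)B 0/4
(1,3)R 3/4
(1,4)R 1/2
(2,0)R 2/2
(2,2)R 1/3
(2,3)R 2/3
(3,0)R 1/3
(3,1)B 1/3
(3,2)B 3/4
(3,3)B 2/4
(3,4)B 1/2
(4,0)B 0/3
(4,1)R 0/4
(4,2)B 1/4
(4,3)R 2/4
(4,4)R 1/3
(5,0)R 0/3
(5,1)B 1/4
(5,2)R 1/4
(5,3)R 3/4
(5,4)B 1/3
(6,0)B 1/2
(6,1)B 3/3
(6,2)B 1/3
(6,3)R 1/3
(6,4)B 1/2
Sum over 33 particles: 2/2 + 3/3 + 2/3 + 2/3 + 0/2 + 3/3 + 2/3 + 0/4 + 3/4 + 1/2 + 2/2 + 1/3 + 2/3 + 1/3 + 1/3 + 3/4 + 2/4 + 1/2 + 0/3 + 0/4 + 1/4 + 2/4 + 1/3 + 0/3 + 1/4 + 1/4 + 3/4 + 1/3 + 1/2 + 3/3 + 1/3 + 1/3 + 1/2 = 16; mean = 16 ÷ 33 = 16/33 = 0.484848… → 0.485.

0.485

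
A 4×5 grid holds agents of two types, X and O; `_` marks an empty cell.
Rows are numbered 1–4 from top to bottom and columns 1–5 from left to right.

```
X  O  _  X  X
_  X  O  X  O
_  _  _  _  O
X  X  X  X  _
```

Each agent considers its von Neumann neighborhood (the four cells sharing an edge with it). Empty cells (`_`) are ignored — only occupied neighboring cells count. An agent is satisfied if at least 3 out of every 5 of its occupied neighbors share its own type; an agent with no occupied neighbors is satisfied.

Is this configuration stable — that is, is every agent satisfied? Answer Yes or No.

Row 1: (1,1)X 0/1 ✗ · (1,2)O 0/2 ✗ · (1,4)X 2/2 ✓ · (1,5)X 1/2 ✗
Row 2: (2,2)X 0/2 ✗ · (2,3)O 0/2 ✗ · (2,4)X 1/3 ✗ · (2,5)O 1/3 ✗
Row 3: (3,5)O 1/1 ✓
Row 4: (4,1)X 1/1 ✓ · (4,2)X 2/2 ✓ · (4,3)X 2/2 ✓ · (4,4)X 1/1 ✓
For instance (1,1) has only 0/1 same-type neighbors, below 3/5.

No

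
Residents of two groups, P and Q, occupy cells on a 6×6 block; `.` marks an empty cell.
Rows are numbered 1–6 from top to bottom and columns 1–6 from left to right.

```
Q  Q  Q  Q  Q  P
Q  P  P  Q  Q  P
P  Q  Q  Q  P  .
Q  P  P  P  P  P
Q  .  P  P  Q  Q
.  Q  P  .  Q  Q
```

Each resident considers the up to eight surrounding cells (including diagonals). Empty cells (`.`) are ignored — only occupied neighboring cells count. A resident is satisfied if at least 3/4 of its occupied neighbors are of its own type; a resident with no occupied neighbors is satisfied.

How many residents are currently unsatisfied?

27

(1,1)Q 2/3 unhappy
(1,2)Q 3/5 unhappy
(1,3)Q 3/5 unhappy
(1,4)Q 4/5 ok
(1,5)Q 3/5 unhappy
(1,6)P 1/3 unhappy
(2,1)Q 3/5 unhappy
(2,2)P 2/8 unhappy
(2,3)P 1/8 unhappy
(2,4)Q 6/8 ok
(2,5)Q 4/7 unhappy
(2,6)P 2/4 unhappy
(3,1)P 2/5 unhappy
(3,2)Q 3/8 unhappy
(3,3)Q 3/8 unhappy
(3,4)Q 3/8 unhappy
(3,5)P 4/7 unhappy
(4,1)Q 2/4 unhappy
(4,2)P 3/7 unhappy
(4,3)P 4/7 unhappy
(4,4)P 5/8 unhappy
(4,5)P 4/7 unhappy
(4,6)P 2/4 unhappy
(5,1)Q 2/3 unhappy
(5,3)P 5/6 ok
(5,4)P 5/7 unhappy
(5,5)Q 3/7 unhappy
(5,6)Q 3/5 unhappy
(6,2)Q 1/3 unhappy
(6,3)P 2/3 unhappy
(6,5)Q 3/4 ok
(6,6)Q 3/3 ok
Unsatisfied: (1,1), (1,2), (1,3), (1,5), (1,6), (2,1), (2,2), (2,3), (2,5), (2,6), (3,1), (3,2), (3,3), (3,4), (3,5), (4,1), (4,2), (4,3), (4,4), (4,5), (4,6), (5,1), (5,4), (5,5), (5,6), (6,2), (6,3) — 27 in total.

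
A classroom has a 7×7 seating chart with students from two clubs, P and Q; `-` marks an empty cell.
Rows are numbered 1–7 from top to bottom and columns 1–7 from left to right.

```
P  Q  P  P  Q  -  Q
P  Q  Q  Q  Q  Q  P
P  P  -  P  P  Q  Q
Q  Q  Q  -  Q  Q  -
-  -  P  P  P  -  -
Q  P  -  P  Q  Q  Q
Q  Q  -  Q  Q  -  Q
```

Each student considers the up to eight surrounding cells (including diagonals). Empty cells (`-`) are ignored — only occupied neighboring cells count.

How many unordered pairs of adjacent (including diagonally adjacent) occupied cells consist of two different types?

Scan each occupied cell's neighbors to the right and below (and the two forward diagonals) so each pair is counted once.
Row 1: P(1,1)–Q(1,2)≠ P(1,1)–P(2,1)= P(1,1)–Q(2,2)≠ Q(1,2)–P(1,3)≠ Q(1,2)–Q(2,2)= Q(1,2)–Q(2,3)= Q(1,2)–P(2,1)≠ P(1,3)–P(1,4)= P(1,3)–Q(2,3)≠ P(1,3)–Q(2,4)≠ P(1,3)–Q(2,2)≠ P(1,4)–Q(1,5)≠ P(1,4)–Q(2,4)≠ P(1,4)–Q(2,5)≠ P(1,4)–Q(2,3)≠ Q(1,5)–Q(2,5)= Q(1,5)–Q(2,6)= Q(1,5)–Q(2,4)= Q(1,7)–P(2,7)≠ Q(1,7)–Q(2,6)=  → 12/20 unlike.
Row 2: P(2,1)–Q(2,2)≠ P(2,1)–P(3,1)= P(2,1)–P(3,2)= Q(2,2)–Q(2,3)= Q(2,2)–P(3,2)≠ Q(2,2)–P(3,1)≠ Q(2,3)–Q(2,4)= Q(2,3)–P(3,4)≠ Q(2,3)–P(3,2)≠ Q(2,4)–Q(2,5)= Q(2,4)–P(3,4)≠ Q(2,4)–P(3,5)≠ Q(2,5)–Q(2,6)= Q(2,5)–P(3,5)≠ Q(2,5)–Q(3,6)= Q(2,5)–P(3,4)≠ Q(2,6)–P(2,7)≠ Q(2,6)–Q(3,6)= Q(2,6)–Q(3,7)= Q(2,6)–P(3,5)≠ P(2,7)–Q(3,7)≠ P(2,7)–Q(3,6)≠  → 13/22 unlike.
Row 3: P(3,1)–P(3,2)= P(3,1)–Q(4,1)≠ P(3,1)–Q(4,2)≠ P(3,2)–Q(4,2)≠ P(3,2)–Q(4,3)≠ P(3,2)–Q(4,1)≠ P(3,4)–P(3,5)= P(3,4)–Q(4,5)≠ P(3,4)–Q(4,3)≠ P(3,5)–Q(3,6)≠ P(3,5)–Q(4,5)≠ P(3,5)–Q(4,6)≠ Q(3,6)–Q(3,7)= Q(3,6)–Q(4,6)= Q(3,6)–Q(4,5)= Q(3,7)–Q(4,6)=  → 10/16 unlike.
Row 4: Q(4,1)–Q(4,2)= Q(4,2)–Q(4,3)= Q(4,2)–P(5,3)≠ Q(4,3)–P(5,3)≠ Q(4,3)–P(5,4)≠ Q(4,5)–Q(4,6)= Q(4,5)–P(5,5)≠ Q(4,5)–P(5,4)≠ Q(4,6)–P(5,5)≠  → 6/9 unlike.
Row 5: P(5,3)–P(5,4)= P(5,3)–P(6,4)= P(5,3)–P(6,2)= P(5,4)–P(5,5)= P(5,4)–P(6,4)= P(5,4)–Q(6,5)≠ P(5,5)–Q(6,5)≠ P(5,5)–Q(6,6)≠ P(5,5)–P(6,4)=  → 3/9 unlike.
Row 6: Q(6,1)–P(6,2)≠ Q(6,1)–Q(7,1)= Q(6,1)–Q(7,2)= P(6,2)–Q(7,2)≠ P(6,2)–Q(7,1)≠ P(6,4)–Q(6,5)≠ P(6,4)–Q(7,4)≠ P(6,4)–Q(7,5)≠ Q(6,5)–Q(6,6)= Q(6,5)–Q(7,5)= Q(6,5)–Q(7,4)= Q(6,6)–Q(6,7)= Q(6,6)–Q(7,7)= Q(6,6)–Q(7,5)= Q(6,7)–Q(7,7)=  → 6/15 unlike.
Row 7: Q(7,1)–Q(7,2)= Q(7,4)–Q(7,5)=  → 0/2 unlike.
Total adjacent occupied pairs: 93; unlike-type pairs: 50.

50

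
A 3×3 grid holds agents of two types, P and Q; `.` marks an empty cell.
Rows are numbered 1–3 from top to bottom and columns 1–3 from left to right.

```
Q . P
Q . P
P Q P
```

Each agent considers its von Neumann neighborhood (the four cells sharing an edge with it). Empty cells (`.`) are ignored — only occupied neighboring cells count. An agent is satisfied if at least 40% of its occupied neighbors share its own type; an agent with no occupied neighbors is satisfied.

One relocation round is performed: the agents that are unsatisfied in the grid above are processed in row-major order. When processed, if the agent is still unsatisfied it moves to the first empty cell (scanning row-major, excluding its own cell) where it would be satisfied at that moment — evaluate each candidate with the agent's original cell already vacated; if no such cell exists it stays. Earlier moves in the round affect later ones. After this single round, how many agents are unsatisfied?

Initially unsatisfied (in order): (3,1), (3,2).
  (3,1) → (1,2).
  (3,2) → (3,1).
Resulting grid:
Q P P
Q . P
Q . P
All satisfied now.

0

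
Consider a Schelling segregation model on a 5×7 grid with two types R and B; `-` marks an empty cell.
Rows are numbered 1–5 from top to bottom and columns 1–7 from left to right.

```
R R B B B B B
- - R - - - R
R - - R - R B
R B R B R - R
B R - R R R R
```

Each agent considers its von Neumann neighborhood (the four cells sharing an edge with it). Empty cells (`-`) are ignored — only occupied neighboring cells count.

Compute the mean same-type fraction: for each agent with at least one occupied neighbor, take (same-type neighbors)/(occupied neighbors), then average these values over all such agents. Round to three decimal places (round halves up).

Row 1: (1,1)R 1/1 · (1,2)R 1/2 · (1,3)B 1/3 · (1,4)B 2/2 · (1,5)B 2/2 · (1,6)B 2/2 · (1,7)B 1/2
Row 2: (2,3)R 0/1 · (2,7)R 0/2
Row 3: (3,1)R 1/1 · (3,4)R 0/1 · (3,6)R 0/1 · (3,7)B 0/3
Row 4: (4,1)R 1/3 · (4,2)B 0/3 · (4,3)R 0/2 · (4,4)B 0/4 · (4,5)R 1/2 · (4,7)R 1/2
Row 5: (5,1)B 0/2 · (5,2)R 0/2 · (5,4)R 1/2 · (5,5)R 3/3 · (5,6)R 2/2 · (5,7)R 2/2
Sum over 25 agents: 1/1 + 1/2 + 1/3 + 2/2 + 2/2 + 2/2 + 1/2 + 0/1 + 0/2 + 1/1 + 0/1 + 0/1 + 0/3 + 1/3 + 0/3 + 0/2 + 0/4 + 1/2 + 1/2 + 0/2 + 0/2 + 1/2 + 3/3 + 2/2 + 2/2 = 67/6; mean = 67/6 ÷ 25 = 67/150 = 0.446666… → 0.447.

0.447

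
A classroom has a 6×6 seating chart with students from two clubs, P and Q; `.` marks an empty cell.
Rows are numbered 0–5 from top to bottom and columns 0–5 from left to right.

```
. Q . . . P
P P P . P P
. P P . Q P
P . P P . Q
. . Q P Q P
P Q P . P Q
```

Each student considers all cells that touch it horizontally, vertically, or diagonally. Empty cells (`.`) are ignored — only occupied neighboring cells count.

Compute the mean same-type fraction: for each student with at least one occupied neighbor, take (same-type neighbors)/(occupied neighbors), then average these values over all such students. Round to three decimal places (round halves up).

0.549

Row 0: (0,1)Q 0/3 · (0,5)P 2/2
Row 1: (1,0)P 2/3 · (1,1)P 4/5 · (1,2)P 3/4 · (1,4)P 3/4 · (1,5)P 3/4
Row 2: (2,1)P 6/6 · (2,2)P 5/5 · (2,4)Q 1/5 · (2,5)P 2/4
Row 3: (3,0)P 1/1 · (3,2)P 4/5 · (3,3)P 3/6 · (3,5)Q 2/4
Row 4: (4,2)Q 1/5 · (4,3)P 4/6 · (4,4)Q 2/6 · (4,5)P 1/4
Row 5: (5,0)P 0/1 · (5,1)Q 1/3 · (5,2)P 1/3 · (5,4)P 2/4 · (5,5)Q 1/3
Sum over 24 students: 0/3 + 2/2 + 2/3 + 4/5 + 3/4 + 3/4 + 3/4 + 6/6 + 5/5 + 1/5 + 2/4 + 1/1 + 4/5 + 3/6 + 2/4 + 1/5 + 4/6 + 2/6 + 1/4 + 0/1 + 1/3 + 1/3 + 2/4 + 1/3 = 79/6; mean = 79/6 ÷ 24 = 79/144 = 0.548611… → 0.549.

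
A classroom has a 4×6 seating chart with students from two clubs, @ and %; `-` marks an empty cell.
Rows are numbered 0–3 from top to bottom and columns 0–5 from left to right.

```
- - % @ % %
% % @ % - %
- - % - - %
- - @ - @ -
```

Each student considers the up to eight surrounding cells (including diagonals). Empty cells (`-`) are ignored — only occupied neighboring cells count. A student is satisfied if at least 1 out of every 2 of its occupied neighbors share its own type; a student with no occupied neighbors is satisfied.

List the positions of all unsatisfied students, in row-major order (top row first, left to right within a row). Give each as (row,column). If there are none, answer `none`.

(0,3), (1,2), (3,2), (3,4)

Row 0: (0,2)% 2/4 ok · (0,3)@ 1/4 unhappy · (0,4)% 3/4 ok · (0,5)% 2/2 ok
Row 1: (1,0)% 1/1 ok · (1,1)% 3/4 ok · (1,2)@ 1/5 unhappy · (1,3)% 3/5 ok · (1,5)% 3/3 ok
Row 2: (2,2)% 2/4 ok · (2,5)% 1/2 ok
Row 3: (3,2)@ 0/1 unhappy · (3,4)@ 0/1 unhappy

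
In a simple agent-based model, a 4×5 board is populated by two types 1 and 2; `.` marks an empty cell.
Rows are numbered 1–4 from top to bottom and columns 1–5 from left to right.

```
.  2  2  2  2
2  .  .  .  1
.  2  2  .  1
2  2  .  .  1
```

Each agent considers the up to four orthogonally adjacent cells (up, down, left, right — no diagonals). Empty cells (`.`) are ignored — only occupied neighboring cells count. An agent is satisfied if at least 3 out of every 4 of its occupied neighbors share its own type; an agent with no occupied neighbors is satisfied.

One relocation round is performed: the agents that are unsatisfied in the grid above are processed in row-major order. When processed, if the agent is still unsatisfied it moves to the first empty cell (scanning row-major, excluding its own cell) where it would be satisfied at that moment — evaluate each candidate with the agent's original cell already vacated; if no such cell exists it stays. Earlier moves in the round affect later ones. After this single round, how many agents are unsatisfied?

0

Initially unsatisfied (in order): (1,5), (2,5).
  (1,5) → (1,1).
  (2,5): now satisfied by earlier moves; stays.
Resulting grid:
2 2 2 2 .
2 . . . 1
. 2 2 . 1
2 2 . . 1
All satisfied now.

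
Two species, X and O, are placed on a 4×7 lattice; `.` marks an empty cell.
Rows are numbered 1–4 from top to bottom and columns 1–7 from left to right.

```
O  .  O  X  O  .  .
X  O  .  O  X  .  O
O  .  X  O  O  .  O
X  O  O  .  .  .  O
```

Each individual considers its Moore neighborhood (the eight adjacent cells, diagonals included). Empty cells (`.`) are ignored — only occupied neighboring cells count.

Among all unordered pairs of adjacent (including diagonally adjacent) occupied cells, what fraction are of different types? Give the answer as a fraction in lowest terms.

Scan each occupied cell's neighbors to the right and below (and the two forward diagonals) so each pair is counted once.
Row 1: O(1,1)–X(2,1)≠ O(1,1)–O(2,2)= O(1,3)–X(1,4)≠ O(1,3)–O(2,4)= O(1,3)–O(2,2)= X(1,4)–O(1,5)≠ X(1,4)–O(2,4)≠ X(1,4)–X(2,5)= O(1,5)–X(2,5)≠ O(1,5)–O(2,4)=  → 5/10 unlike.
Row 2: X(2,1)–O(2,2)≠ X(2,1)–O(3,1)≠ O(2,2)–X(3,3)≠ O(2,2)–O(3,1)= O(2,4)–X(2,5)≠ O(2,4)–O(3,4)= O(2,4)–O(3,5)= O(2,4)–X(3,3)≠ X(2,5)–O(3,5)≠ X(2,5)–O(3,4)≠ O(2,7)–O(3,7)=  → 7/11 unlike.
Row 3: O(3,1)–X(4,1)≠ O(3,1)–O(4,2)= X(3,3)–O(3,4)≠ X(3,3)–O(4,3)≠ X(3,3)–O(4,2)≠ O(3,4)–O(3,5)= O(3,4)–O(4,3)= O(3,7)–O(4,7)=  → 4/8 unlike.
Row 4: X(4,1)–O(4,2)≠ O(4,2)–O(4,3)=  → 1/2 unlike.
Total adjacent occupied pairs: 31; unlike-type pairs: 17.
17/31 is already in lowest terms.

17/31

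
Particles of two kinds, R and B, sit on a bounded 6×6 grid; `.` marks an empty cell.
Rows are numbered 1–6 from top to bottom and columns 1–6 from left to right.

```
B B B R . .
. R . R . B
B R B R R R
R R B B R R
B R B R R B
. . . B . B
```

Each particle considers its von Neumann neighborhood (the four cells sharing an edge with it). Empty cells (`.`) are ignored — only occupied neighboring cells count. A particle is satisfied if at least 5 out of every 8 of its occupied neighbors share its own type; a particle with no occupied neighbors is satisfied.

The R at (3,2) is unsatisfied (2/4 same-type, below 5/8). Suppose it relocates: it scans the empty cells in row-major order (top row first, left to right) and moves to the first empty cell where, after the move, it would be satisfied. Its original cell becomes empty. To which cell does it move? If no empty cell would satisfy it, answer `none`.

Vacating (3,2). Empty cells in order:
  (1,5): 1/1 same-type → satisfied — stop here.

(1,5)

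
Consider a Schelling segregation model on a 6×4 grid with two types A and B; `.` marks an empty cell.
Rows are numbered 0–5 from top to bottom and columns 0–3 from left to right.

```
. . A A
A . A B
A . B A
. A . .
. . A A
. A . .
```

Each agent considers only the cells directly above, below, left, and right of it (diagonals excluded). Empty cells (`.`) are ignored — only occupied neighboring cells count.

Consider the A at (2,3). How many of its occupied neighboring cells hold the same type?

0

Occupied neighbors of (2,3): (1,3)=B, (2,2)=B.
Same type (A): 0 of 2.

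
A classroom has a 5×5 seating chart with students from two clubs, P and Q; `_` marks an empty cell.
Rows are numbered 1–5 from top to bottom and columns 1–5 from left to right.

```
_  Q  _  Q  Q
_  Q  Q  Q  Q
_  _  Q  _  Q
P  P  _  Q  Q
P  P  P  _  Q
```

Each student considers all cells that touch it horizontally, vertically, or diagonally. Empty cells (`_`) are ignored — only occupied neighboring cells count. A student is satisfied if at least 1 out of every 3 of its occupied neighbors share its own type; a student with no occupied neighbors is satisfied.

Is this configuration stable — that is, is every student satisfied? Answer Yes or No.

(1,2)Q 2/2 ✓
(1,4)Q 4/4 ✓
(1,5)Q 3/3 ✓
(2,2)Q 3/3 ✓
(2,3)Q 5/5 ✓
(2,4)Q 6/6 ✓
(2,5)Q 4/4 ✓
(3,3)Q 4/5 ✓
(3,5)Q 4/4 ✓
(4,1)P 3/3 ✓
(4,2)P 4/5 ✓
(4,4)Q 4/5 ✓
(4,5)Q 3/3 ✓
(5,1)P 3/3 ✓
(5,2)P 4/4 ✓
(5,3)P 2/3 ✓
(5,5)Q 2/2 ✓
All meet the threshold, so the configuration is stable.

Yes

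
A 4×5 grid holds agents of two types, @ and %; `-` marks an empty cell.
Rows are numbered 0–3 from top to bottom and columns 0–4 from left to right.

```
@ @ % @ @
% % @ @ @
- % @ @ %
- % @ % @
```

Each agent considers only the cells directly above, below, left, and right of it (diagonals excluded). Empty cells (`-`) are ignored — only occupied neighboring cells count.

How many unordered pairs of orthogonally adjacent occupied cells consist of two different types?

14

Scan each occupied cell's neighbors to the right and below so each pair is counted once.
From row 0: 5 unlike of 9 pairs (running 5/9).
From row 1: 2 unlike of 8 pairs (running 7/17).
From row 2: 4 unlike of 7 pairs (running 11/24).
From row 3: 3 unlike of 3 pairs (running 14/27).
Total adjacent occupied pairs: 27; unlike-type pairs: 14.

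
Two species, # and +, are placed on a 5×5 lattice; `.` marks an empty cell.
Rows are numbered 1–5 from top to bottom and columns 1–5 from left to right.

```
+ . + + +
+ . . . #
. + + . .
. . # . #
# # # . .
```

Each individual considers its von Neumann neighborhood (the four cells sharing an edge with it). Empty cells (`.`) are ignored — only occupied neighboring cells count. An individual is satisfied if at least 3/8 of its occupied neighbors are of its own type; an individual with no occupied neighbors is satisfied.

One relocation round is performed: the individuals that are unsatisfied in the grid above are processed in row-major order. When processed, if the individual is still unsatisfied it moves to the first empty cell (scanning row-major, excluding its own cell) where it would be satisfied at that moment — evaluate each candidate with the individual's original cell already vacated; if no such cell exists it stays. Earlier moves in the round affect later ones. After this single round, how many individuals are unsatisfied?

0

Initially unsatisfied (in order): (2,5).
  (2,5) → (3,5).
Resulting grid:
+ . + + +
+ . . . .
. + + . #
. . # . #
# # # . .
All satisfied now.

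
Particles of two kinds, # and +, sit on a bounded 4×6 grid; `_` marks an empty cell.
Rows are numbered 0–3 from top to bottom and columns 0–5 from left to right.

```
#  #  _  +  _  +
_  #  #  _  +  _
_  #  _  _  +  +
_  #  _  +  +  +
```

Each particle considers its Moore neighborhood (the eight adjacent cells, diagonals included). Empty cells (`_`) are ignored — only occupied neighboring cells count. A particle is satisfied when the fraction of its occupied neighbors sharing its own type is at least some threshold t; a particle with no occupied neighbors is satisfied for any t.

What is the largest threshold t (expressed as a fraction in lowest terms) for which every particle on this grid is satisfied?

1/2

Row 0: (0,0)# 2/2 · (0,1)# 3/3 · (0,3)+ 1/2 · (0,5)+ 1/1
Row 1: (1,1)# 4/4 · (1,2)# 3/4 · (1,4)+ 4/4
Row 2: (2,1)# 3/3 · (2,4)+ 5/5 · (2,5)+ 4/4
Row 3: (3,1)# 1/1 · (3,3)+ 2/2 · (3,4)+ 4/4 · (3,5)+ 3/3
The smallest same-type fraction is 1/2 at (0,3), which reduces to 1/2. Any threshold above that leaves this particle unsatisfied.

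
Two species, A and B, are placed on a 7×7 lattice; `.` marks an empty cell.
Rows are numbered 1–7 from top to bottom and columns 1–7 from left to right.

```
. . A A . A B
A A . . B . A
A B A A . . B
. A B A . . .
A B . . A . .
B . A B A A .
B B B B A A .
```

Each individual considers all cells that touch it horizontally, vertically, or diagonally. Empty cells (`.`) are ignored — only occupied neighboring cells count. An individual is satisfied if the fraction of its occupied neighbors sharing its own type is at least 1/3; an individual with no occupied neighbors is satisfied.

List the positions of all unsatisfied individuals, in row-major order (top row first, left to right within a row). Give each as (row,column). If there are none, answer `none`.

(1,3)A 2/2 ✓
(1,4)A 1/2 ✓
(1,6)A 1/3 ✓
(1,7)B 0/2 ✗
(2,1)A 2/3 ✓
(2,2)A 4/5 ✓
(2,5)B 0/3 ✗
(2,7)A 1/3 ✓
(3,1)A 3/4 ✓
(3,2)B 1/6 ✗
(3,3)A 4/6 ✓
(3,4)A 2/4 ✓
(3,7)B 0/1 ✗
(4,2)A 3/6 ✓
(4,3)B 2/6 ✓
(4,4)A 3/4 ✓
(5,1)A 1/3 ✓
(5,2)B 2/5 ✓
(5,5)A 3/4 ✓
(6,1)B 3/4 ✓
(6,3)A 0/5 ✗
(6,4)B 2/6 ✓
(6,5)A 4/6 ✓
(6,6)A 4/4 ✓
(7,1)B 2/2 ✓
(7,2)B 3/4 ✓
(7,3)B 3/4 ✓
(7,4)B 2/5 ✓
(7,5)A 3/5 ✓
(7,6)A 3/3 ✓

(1,7), (2,5), (3,2), (3,7), (6,3)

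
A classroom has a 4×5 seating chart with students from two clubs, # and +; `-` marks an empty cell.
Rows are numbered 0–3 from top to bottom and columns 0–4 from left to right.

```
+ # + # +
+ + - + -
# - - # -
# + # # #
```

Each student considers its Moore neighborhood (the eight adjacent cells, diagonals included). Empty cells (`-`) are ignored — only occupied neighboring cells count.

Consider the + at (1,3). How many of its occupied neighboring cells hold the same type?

Occupied neighbors of (1,3): (0,2)=+, (0,3)=#, (0,4)=+, (2,3)=#.
Same type (+): 2 of 4.

2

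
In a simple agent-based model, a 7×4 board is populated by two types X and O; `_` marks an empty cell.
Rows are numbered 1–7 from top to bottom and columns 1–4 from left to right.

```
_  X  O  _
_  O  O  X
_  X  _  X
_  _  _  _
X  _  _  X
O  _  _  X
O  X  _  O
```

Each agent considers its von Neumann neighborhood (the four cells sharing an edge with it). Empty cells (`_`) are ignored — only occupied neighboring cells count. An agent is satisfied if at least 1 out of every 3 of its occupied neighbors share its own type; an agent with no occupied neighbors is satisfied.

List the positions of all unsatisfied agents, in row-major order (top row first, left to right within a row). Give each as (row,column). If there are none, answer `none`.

Row 1: (1,2)X 0/2 unhappy · (1,3)O 1/2 ok
Row 2: (2,2)O 1/3 ok · (2,3)O 2/3 ok · (2,4)X 1/2 ok
Row 3: (3,2)X 0/1 unhappy · (3,4)X 1/1 ok
Row 5: (5,1)X 0/1 unhappy · (5,4)X 1/1 ok
Row 6: (6,1)O 1/2 ok · (6,4)X 1/2 ok
Row 7: (7,1)O 1/2 ok · (7,2)X 0/1 unhappy · (7,4)O 0/1 unhappy

(1,2), (3,2), (5,1), (7,2), (7,4)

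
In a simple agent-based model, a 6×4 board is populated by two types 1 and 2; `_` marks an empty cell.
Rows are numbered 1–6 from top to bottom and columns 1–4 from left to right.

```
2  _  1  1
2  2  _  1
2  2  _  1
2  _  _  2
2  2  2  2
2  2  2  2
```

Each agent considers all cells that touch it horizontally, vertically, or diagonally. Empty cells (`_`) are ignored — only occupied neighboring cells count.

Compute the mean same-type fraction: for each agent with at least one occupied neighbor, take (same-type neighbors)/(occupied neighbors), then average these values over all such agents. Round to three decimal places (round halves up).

(1,1)2 2/2
(1,3)1 2/3
(1,4)1 2/2
(2,1)2 4/4
(2,2)2 4/5
(2,4)1 3/3
(3,1)2 4/4
(3,2)2 4/4
(3,4)1 1/2
(4,1)2 4/4
(4,4)2 2/3
(5,1)2 4/4
(5,2)2 6/6
(5,3)2 6/6
(5,4)2 4/4
(6,1)2 3/3
(6,2)2 5/5
(6,3)2 5/5
(6,4)2 3/3
Sum over 19 agents: 2/2 + 2/3 + 2/2 + 4/4 + 4/5 + 3/3 + 4/4 + 4/4 + 1/2 + 4/4 + 2/3 + 4/4 + 6/6 + 6/6 + 4/4 + 3/3 + 5/5 + 5/5 + 3/3 = 529/30; mean = 529/30 ÷ 19 = 529/570 = 0.928070… → 0.928.

0.928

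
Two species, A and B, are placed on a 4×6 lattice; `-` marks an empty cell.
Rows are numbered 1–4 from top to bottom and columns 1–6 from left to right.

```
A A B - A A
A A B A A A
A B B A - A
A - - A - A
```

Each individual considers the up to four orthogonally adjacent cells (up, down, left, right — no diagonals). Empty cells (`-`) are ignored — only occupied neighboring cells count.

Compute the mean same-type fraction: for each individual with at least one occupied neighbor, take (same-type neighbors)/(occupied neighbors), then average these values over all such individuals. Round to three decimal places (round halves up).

Row 1: (1,1)A 2/2 · (1,2)A 2/3 · (1,3)B 1/2 · (1,5)A 2/2 · (1,6)A 2/2
Row 2: (2,1)A 3/3 · (2,2)A 2/4 · (2,3)B 2/4 · (2,4)A 2/3 · (2,5)A 3/3 · (2,6)A 3/3
Row 3: (3,1)A 2/3 · (3,2)B 1/3 · (3,3)B 2/3 · (3,4)A 2/3 · (3,6)A 2/2
Row 4: (4,1)A 1/1 · (4,4)A 1/1 · (4,6)A 1/1
Sum over 19 individuals: 2/2 + 2/3 + 1/2 + 2/2 + 2/2 + 3/3 + 2/4 + 2/4 + 2/3 + 3/3 + 3/3 + 2/3 + 1/3 + 2/3 + 2/3 + 2/2 + 1/1 + 1/1 + 1/1 = 91/6; mean = 91/6 ÷ 19 = 91/114 = 0.798245… → 0.798.

0.798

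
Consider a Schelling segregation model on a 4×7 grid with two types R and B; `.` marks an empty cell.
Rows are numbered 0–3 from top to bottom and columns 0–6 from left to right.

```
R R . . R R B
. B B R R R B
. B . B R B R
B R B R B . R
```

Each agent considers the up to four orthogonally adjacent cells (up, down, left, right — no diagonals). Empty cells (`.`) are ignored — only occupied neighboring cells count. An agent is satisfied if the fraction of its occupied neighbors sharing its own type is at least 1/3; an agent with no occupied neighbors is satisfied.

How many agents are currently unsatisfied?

8

Row 0: (0,0)R 1/1 satisfied · (0,1)R 1/2 satisfied · (0,4)R 2/2 satisfied · (0,5)R 2/3 satisfied · (0,6)B 1/2 satisfied
Row 1: (1,1)B 2/3 satisfied · (1,2)B 1/2 satisfied · (1,3)R 1/3 satisfied · (1,4)R 4/4 satisfied · (1,5)R 2/4 satisfied · (1,6)B 1/3 satisfied
Row 2: (2,1)B 1/2 satisfied · (2,3)B 0/3 not · (2,4)R 1/4 not · (2,5)B 0/3 not · (2,6)R 1/3 satisfied
Row 3: (3,0)B 0/1 not · (3,1)R 0/3 not · (3,2)B 0/2 not · (3,3)R 0/3 not · (3,4)B 0/2 not · (3,6)R 1/1 satisfied
Unsatisfied: (2,3), (2,4), (2,5), (3,0), (3,1), (3,2), (3,3), (3,4) — 8 in total.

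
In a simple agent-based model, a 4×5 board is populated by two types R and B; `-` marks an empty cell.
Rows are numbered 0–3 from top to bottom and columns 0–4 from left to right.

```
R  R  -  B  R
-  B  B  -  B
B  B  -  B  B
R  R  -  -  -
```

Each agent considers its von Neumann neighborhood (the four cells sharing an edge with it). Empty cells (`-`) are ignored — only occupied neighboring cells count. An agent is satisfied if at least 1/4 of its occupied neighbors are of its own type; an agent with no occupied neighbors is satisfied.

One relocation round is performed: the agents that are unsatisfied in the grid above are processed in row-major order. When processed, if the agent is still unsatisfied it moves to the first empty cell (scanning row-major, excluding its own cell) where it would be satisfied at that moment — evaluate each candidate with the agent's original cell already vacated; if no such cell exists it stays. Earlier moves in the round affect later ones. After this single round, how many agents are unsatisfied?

0

Initially unsatisfied (in order): (0,3), (0,4).
  (0,3) → (0,2).
  (0,4) → (1,0).
Resulting grid:
R R B - -
R B B - B
B B - B B
R R - - -
All satisfied now.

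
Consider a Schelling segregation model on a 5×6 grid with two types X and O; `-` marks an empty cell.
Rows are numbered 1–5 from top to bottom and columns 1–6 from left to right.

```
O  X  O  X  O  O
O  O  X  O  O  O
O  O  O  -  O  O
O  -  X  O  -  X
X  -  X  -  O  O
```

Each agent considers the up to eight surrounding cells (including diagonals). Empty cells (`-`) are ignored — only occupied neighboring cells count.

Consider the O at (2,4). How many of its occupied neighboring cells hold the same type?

5

Occupied neighbors of (2,4): (1,3)=O, (1,4)=X, (1,5)=O, (2,3)=X, (2,5)=O, (3,3)=O, (3,5)=O.
Same type (O): 5 of 7.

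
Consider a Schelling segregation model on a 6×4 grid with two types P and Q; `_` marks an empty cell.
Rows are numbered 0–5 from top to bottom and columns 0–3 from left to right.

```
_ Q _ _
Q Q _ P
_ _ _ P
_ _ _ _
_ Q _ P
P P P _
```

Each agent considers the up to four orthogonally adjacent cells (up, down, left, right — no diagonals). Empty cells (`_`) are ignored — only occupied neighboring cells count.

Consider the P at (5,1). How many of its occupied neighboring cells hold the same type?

Occupied neighbors of (5,1): (4,1)=Q, (5,0)=P, (5,2)=P.
Same type (P): 2 of 3.

2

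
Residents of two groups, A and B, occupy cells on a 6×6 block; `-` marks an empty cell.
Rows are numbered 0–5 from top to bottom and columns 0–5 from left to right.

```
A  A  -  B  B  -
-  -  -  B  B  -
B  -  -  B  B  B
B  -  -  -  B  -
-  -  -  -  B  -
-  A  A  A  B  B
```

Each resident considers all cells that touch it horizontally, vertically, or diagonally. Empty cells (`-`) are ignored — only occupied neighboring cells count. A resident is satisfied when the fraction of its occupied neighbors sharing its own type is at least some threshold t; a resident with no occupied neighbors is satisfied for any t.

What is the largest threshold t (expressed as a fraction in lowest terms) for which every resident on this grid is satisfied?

1/3

(0,0)A 1/1
(0,1)A 1/1
(0,3)B 3/3
(0,4)B 3/3
(1,3)B 5/5
(1,4)B 6/6
(2,0)B 1/1
(2,3)B 4/4
(2,4)B 5/5
(2,5)B 3/3
(3,0)B 1/1
(3,4)B 4/4
(4,4)B 3/4
(5,1)A 1/1
(5,2)A 2/2
(5,3)A 1/3
(5,4)B 2/3
(5,5)B 2/2
The smallest same-type fraction is 1/3 at (5,3), which reduces to 1/3. Any threshold above that leaves this resident unsatisfied.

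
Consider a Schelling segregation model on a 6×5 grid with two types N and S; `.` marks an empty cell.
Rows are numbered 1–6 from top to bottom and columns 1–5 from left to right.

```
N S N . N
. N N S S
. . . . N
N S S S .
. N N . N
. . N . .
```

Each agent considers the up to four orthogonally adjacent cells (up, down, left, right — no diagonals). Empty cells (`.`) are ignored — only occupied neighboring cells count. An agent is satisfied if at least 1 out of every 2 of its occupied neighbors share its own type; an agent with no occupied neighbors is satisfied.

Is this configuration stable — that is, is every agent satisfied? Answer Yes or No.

Row 1: (1,1)N 0/1 unhappy · (1,2)S 0/3 unhappy · (1,3)N 1/2 ok · (1,5)N 0/1 unhappy
Row 2: (2,2)N 1/2 ok · (2,3)N 2/3 ok · (2,4)S 1/2 ok · (2,5)S 1/3 unhappy
Row 3: (3,5)N 0/1 unhappy
Row 4: (4,1)N 0/1 unhappy · (4,2)S 1/3 unhappy · (4,3)S 2/3 ok · (4,4)S 1/1 ok
Row 5: (5,2)N 1/2 ok · (5,3)N 2/3 ok · (5,5)N 0/0 ok
Row 6: (6,3)N 1/1 ok
For instance (1,1) has only 0/1 same-type neighbors, below 1/2.

No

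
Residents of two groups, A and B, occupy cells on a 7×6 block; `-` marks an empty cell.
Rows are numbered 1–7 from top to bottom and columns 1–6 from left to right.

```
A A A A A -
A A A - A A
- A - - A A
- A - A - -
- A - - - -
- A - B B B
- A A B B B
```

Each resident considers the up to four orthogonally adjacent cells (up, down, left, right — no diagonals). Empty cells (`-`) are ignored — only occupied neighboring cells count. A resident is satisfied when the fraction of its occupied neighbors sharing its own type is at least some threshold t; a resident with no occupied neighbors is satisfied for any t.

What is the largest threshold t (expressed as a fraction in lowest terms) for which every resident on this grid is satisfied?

Row 1: (1,1)A 2/2 · (1,2)A 3/3 · (1,3)A 3/3 · (1,4)A 2/2 · (1,5)A 2/2
Row 2: (2,1)A 2/2 · (2,2)A 4/4 · (2,3)A 2/2 · (2,5)A 3/3 · (2,6)A 2/2
Row 3: (3,2)A 2/2 · (3,5)A 2/2 · (3,6)A 2/2
Row 4: (4,2)A 2/2 · (4,4)A — no occupied neighbors
Row 5: (5,2)A 2/2
Row 6: (6,2)A 2/2 · (6,4)B 2/2 · (6,5)B 3/3 · (6,6)B 2/2
Row 7: (7,2)A 2/2 · (7,3)A 1/2 · (7,4)B 2/3 · (7,5)B 3/3 · (7,6)B 2/2
The smallest same-type fraction is 1/2 at (7,3), which reduces to 1/2. Any threshold above that leaves this resident unsatisfied.

1/2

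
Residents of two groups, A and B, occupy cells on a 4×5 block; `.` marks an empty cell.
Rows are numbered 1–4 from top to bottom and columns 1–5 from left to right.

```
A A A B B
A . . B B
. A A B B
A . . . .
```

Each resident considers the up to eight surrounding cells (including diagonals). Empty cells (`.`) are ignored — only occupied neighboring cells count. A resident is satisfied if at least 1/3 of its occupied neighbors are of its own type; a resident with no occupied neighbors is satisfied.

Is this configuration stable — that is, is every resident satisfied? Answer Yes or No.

Yes

(1,1)A 2/2 satisfied
(1,2)A 3/3 satisfied
(1,3)A 1/3 satisfied
(1,4)B 3/4 satisfied
(1,5)B 3/3 satisfied
(2,1)A 3/3 satisfied
(2,4)B 5/7 satisfied
(2,5)B 5/5 satisfied
(3,2)A 3/3 satisfied
(3,3)A 1/3 satisfied
(3,4)B 3/4 satisfied
(3,5)B 3/3 satisfied
(4,1)A 1/1 satisfied
All meet the threshold, so the configuration is stable.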